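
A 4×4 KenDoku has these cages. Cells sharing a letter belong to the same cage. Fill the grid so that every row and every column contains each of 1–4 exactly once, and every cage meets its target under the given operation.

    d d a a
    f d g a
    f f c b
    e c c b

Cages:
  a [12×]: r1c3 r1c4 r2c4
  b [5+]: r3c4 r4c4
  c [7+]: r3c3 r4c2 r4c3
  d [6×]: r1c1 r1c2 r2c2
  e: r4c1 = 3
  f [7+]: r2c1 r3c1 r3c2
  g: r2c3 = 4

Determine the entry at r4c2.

Cage g is a single given cell; hence r2c3 = 4.
Cage e is given, so r4c1 = 3.
The 3 cells of cage c must have sum 7, leaving r4c2 = 4.
The 3 cells of cage f must have sum 7, leaving r3c1 = 4.
Row 3 now contains 4, which forces r3c4 = 3.
Cage a has product 12; hence r1c3 = 3.
Column 4 now contains 3, so r1c4 = 4.
Cage a needs product 12, leaving r2c4 = 1.
Cage b's pair has sum 5; hence r4c4 = 2.
Row 2 now contains 1; hence r2c1 = 2.
Cage d needs product 6, which forces r2c2 = 3.
Cage f has sum 7, which forces r3c2 = 1.
Cage c has sum 7; hence r3c3 = 2.
Row 4 already has 2, leaving r4c3 = 1.
Column 1 already has 2, leaving r1c1 = 1.
1 is placed in column 2, so r1c2 = 2.
Filled in: 1 2 3 4 / 2 3 4 1 / 4 1 2 3 / 3 4 1 2.

4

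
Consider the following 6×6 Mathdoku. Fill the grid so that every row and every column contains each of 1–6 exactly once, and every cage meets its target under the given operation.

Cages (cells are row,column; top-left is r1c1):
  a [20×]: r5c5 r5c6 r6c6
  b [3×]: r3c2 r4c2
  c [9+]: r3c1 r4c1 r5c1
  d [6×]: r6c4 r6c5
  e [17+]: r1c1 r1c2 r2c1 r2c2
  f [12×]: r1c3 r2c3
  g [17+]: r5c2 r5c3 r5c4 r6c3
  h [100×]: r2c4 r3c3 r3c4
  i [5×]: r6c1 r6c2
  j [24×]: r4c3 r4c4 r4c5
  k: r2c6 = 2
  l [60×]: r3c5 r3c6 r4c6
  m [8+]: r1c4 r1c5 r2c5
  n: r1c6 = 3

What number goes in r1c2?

2

Cage n is a single given cell, which forces r1c6 = 3.
Cage h has product 100, leaving r2c4 = 5.
K is a freebie, leaving r2c6 = 2.
Cage h has product 100; hence r3c3 = 5.
Cage h has product 100, so r3c4 = 4.
4 is placed in row 3, leaving r3c6 = 6.
Cage l has product 60, which forces r3c5 = 2.
The 3 cells of cage l must have product 60; hence r4c6 = 5.
Cage a needs product 20; hence r5c5 = 5.
Cage m needs sum 8, which forces r1c4 = 1.
The only place for 2 in row 6 is r6c4.
Cage d's pair has product 6, which forces r6c5 = 3.
Cage m needs sum 8; hence r1c5 = 6.
3 is placed in column 5, which forces r2c5 = 1.
Column 5 now contains 1; hence r4c5 = 4.
The only place for 4 in row 1 is r1c3.
Cage f needs two cells with product 12; hence r2c3 = 3.
Column 3 now contains 4; hence r6c3 = 6.
The only place for 4 in row 6 is r6c6.
Column 6 now contains 4, which forces r5c6 = 1.
1 is placed in row 5; hence r5c3 = 2.
Cage c has sum 9; hence r4c1 = 2.
Column 3 now contains 2; hence r4c3 = 1.
Cage j has product 24, so r4c4 = 6.
Column 4 already has 6, which forces r5c4 = 3.
2 is placed in column 1, leaving r1c1 = 5.
The 4 cells of cage e must have sum 17, which forces r1c2 = 2.
Cage b needs two cells with product 3, leaving r3c2 = 1.
Row 4 already has 1, leaving r4c2 = 3.
Row 5 already has 3, so r5c2 = 6.
Column 1 already has 5, so r6c1 = 1.
Column 2 already has 1, which forces r6c2 = 5.
Cage e needs sum 17, which forces r2c1 = 6.
6 is placed in column 2; hence r2c2 = 4.
1 is placed in row 3, which forces r3c1 = 3.
Row 5 already has 6; hence r5c1 = 4.
The full grid is 5 2 4 1 6 3 / 6 4 3 5 1 2 / 3 1 5 4 2 6 / 2 3 1 6 4 5 / 4 6 2 3 5 1 / 1 5 6 2 3 4.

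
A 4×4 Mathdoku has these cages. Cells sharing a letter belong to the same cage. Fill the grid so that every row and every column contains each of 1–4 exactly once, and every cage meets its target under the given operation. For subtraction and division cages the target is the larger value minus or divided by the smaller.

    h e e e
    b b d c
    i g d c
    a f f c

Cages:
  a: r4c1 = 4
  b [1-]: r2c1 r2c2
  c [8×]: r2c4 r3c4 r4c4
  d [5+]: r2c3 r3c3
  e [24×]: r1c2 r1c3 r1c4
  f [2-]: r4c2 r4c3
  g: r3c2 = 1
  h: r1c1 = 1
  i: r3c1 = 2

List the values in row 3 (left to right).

2 1 3 4

Cage h is given, which forces r1c1 = 1.
Cage i is a single given cell, so r3c1 = 2.
G is a freebie, so r3c2 = 1.
1 is placed in row 3, so r3c4 = 4.
Cage a is given; hence r4c1 = 4.
Column 1 already has 4, which forces r2c1 = 3.
Cage d's pair has sum 5, which forces r2c3 = 2.
2 is placed in row 2, which forces r2c4 = 1.
Row 3 now contains 4, which forces r3c3 = 3.
The two cells of cage f must have difference 2, leaving r4c2 = 3.
The two cells of cage f must have difference 2, so r4c3 = 1.
Column 4 already has 1, leaving r4c4 = 2.
Cage e has product 24, leaving r1c2 = 2.
Column 3 now contains 3, leaving r1c3 = 4.
2 is placed in column 4, so r1c4 = 3.
2 is placed in row 2, which forces r2c2 = 4.
The full grid is 1 2 4 3 / 3 4 2 1 / 2 1 3 4 / 4 3 1 2.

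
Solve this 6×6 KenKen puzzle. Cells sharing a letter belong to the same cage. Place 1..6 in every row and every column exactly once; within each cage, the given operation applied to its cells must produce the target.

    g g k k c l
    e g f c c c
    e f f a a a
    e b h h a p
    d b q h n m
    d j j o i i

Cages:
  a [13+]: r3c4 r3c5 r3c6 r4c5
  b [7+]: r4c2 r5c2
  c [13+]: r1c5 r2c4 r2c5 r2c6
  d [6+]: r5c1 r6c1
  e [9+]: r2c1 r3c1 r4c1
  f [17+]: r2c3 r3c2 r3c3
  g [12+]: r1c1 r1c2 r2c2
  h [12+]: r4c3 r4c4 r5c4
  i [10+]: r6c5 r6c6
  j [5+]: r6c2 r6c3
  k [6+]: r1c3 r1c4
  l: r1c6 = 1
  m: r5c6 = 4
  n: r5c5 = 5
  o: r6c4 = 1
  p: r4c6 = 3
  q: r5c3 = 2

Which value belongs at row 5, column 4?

Cage l is a single given cell, so r1c6 = 1.
Cage f needs sum 17, leaving r2c3 = 6.
Cage f needs sum 17, so r3c2 = 6.
Cage f needs sum 17, leaving r3c3 = 5.
Cage p is given, leaving r4c6 = 3.
Cage q is given, which forces r5c3 = 2.
Cage n is a single given cell, leaving r5c5 = 5.
M is a freebie, so r5c6 = 4.
Cage o is a single given cell, so r6c4 = 1.
4 is placed in column 6, so r6c6 = 6.
Column 3 already has 2, so r1c3 = 4.
Cage k needs two cells with sum 6; hence r1c4 = 2.
The 4 cells of cage a must have sum 13, which forces r3c4 = 4.
4 is placed in column 6, so r3c6 = 2.
The two cells of cage b must have sum 7; hence r4c2 = 4.
Column 3 now contains 4, leaving r4c3 = 1.
2 is placed in column 4, leaving r4c4 = 5.
Row 4 already has 4; hence r4c5 = 6.
Row 5 already has 4; hence r5c1 = 1.
Cage b's pair has sum 7, which forces r5c2 = 3.
Row 5 now contains 3, leaving r5c4 = 6.
Cage d's pair has sum 6; hence r6c1 = 5.
Cage j's pair has sum 5; hence r6c2 = 2.
Cage j needs two cells with sum 5, leaving r6c3 = 3.
6 is placed in row 6, which forces r6c5 = 4.
Cage g needs sum 12, which forces r1c1 = 6.
Column 2 already has 3, leaving r1c2 = 5.
Column 5 now contains 6, which forces r1c5 = 3.
Cage e has sum 9, so r2c1 = 4.
Cage g needs sum 12, leaving r2c2 = 1.
Column 4 now contains 5, so r2c4 = 3.
Cage c has sum 13, so r2c5 = 2.
2 is placed in column 6, so r2c6 = 5.
Column 1 now contains 1, so r3c1 = 3.
The 4 cells of cage a must have sum 13, leaving r3c5 = 1.
Row 4 already has 6, which forces r4c1 = 2.
Filled in: 6 5 4 2 3 1 / 4 1 6 3 2 5 / 3 6 5 4 1 2 / 2 4 1 5 6 3 / 1 3 2 6 5 4 / 5 2 3 1 4 6.

6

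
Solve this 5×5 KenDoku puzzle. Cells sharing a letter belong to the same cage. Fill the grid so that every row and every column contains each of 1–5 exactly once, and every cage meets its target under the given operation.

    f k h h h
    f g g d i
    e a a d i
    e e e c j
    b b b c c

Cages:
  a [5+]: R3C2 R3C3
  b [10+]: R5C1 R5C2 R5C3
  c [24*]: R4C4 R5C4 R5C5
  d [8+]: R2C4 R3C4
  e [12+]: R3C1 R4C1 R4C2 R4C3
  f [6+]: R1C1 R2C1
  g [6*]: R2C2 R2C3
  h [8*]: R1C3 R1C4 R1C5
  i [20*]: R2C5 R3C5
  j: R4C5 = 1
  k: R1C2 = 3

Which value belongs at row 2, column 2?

K is a freebie, so R1C2 = 3.
Column 2 now contains 3, leaving R2C2 = 2.
2 is placed in row 2; hence R2C3 = 3.
Row 2 now contains 3, which forces R2C4 = 5.
5 is placed in row 2, so R2C5 = 4.
Column 4 already has 5; hence R3C4 = 3.
Column 5 already has 4; hence R3C5 = 5.
Cage j is a single given cell, which forces R4C5 = 1.
Cage f's pair has sum 6, leaving R1C1 = 5.
Column 5 now contains 1, leaving R1C5 = 2.
4 is placed in row 2; hence R2C1 = 1.
1 is placed in column 1, which forces R3C1 = 2.
Cage c needs product 24; hence R5C5 = 3.
Cage e has sum 12; hence R4C1 = 3.
The 4 cells of cage e must have sum 12; hence R4C2 = 5.
Cage e needs sum 12, leaving R4C3 = 2.
2 is placed in row 4, so R4C4 = 4.
Row 5 now contains 3, which forces R5C1 = 4.
5 is placed in column 2, leaving R5C2 = 1.
1 is placed in row 5, which forces R5C3 = 5.
Column 4 now contains 4, leaving R5C4 = 2.
Cage h has product 8, which forces R1C3 = 4.
Column 4 now contains 4; hence R1C4 = 1.
Column 2 already has 1, which forces R3C2 = 4.
Cage a needs two cells with sum 5; hence R3C3 = 1.
Completed grid: 5 3 4 1 2 / 1 2 3 5 4 / 2 4 1 3 5 / 3 5 2 4 1 / 4 1 5 2 3.

2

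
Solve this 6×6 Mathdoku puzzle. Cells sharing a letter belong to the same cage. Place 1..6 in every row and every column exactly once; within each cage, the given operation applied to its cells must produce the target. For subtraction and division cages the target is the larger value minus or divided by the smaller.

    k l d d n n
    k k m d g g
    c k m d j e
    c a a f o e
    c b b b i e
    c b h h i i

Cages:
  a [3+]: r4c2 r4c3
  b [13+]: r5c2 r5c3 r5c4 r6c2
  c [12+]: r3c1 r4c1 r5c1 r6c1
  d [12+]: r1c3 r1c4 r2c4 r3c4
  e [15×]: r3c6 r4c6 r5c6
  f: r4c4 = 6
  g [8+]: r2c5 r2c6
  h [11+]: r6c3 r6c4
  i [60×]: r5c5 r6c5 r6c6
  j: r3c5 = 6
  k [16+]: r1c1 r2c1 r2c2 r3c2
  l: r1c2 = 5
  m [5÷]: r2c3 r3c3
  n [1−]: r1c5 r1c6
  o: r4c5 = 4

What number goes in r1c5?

1

Cage l is a single given cell, which forces r1c2 = 5.
Cage j is a single given cell, so r3c5 = 6.
F is a freebie, so r4c4 = 6.
Cage o is given; hence r4c5 = 4.
6 is placed in column 4, so r6c4 = 5.
The 3 cells of cage i must have product 60; hence r5c5 = 5.
Row 6 now contains 5; hence r6c3 = 6.
Row 6 now contains 6, leaving r6c6 = 4.
The 4 cells of cage b must have sum 13, leaving r5c2 = 6.
Cage i has product 60, so r6c5 = 3.
Column 5 already has 3, leaving r2c5 = 2.
Cage g needs two cells with sum 8, which forces r2c6 = 6.
2 is placed in column 5, leaving r1c5 = 1.
The two cells of cage n must have difference 1; hence r1c6 = 2.
In row 1, 6 can only go at r1c1, so r1c1 = 6.
Row 4 needs a 3, and only r4c6 is open for it.
Cage e needs product 15, leaving r3c6 = 5.
Column 6 now contains 3, so r5c6 = 1.
Cage m's pair has quotient 5, leaving r2c3 = 5.
Row 3 already has 5, which forces r3c3 = 1.
Cage c needs sum 12, leaving r4c1 = 5.
Column 3 already has 1, so r4c3 = 2.
Row 2 already has 5, so r2c1 = 3.
Cage k needs sum 16, leaving r2c2 = 4.
Row 2 already has 3, which forces r2c4 = 1.
The 4 cells of cage k must have sum 16, leaving r3c2 = 3.
Row 4 already has 2, so r4c2 = 1.
Cage b needs sum 13, so r5c4 = 2.
Cage c has sum 12, which forces r6c1 = 1.
Column 2 already has 1; hence r6c2 = 2.
The 4 cells of cage d must have sum 12, which forces r1c3 = 4.
Cage d has sum 12, leaving r1c4 = 3.
Cage c has sum 12, leaving r3c1 = 2.
Column 4 already has 2, so r3c4 = 4.
Row 5 already has 2, so r5c1 = 4.
Cage b has sum 13, leaving r5c3 = 3.
Completed grid: 6 5 4 3 1 2 / 3 4 5 1 2 6 / 2 3 1 4 6 5 / 5 1 2 6 4 3 / 4 6 3 2 5 1 / 1 2 6 5 3 4.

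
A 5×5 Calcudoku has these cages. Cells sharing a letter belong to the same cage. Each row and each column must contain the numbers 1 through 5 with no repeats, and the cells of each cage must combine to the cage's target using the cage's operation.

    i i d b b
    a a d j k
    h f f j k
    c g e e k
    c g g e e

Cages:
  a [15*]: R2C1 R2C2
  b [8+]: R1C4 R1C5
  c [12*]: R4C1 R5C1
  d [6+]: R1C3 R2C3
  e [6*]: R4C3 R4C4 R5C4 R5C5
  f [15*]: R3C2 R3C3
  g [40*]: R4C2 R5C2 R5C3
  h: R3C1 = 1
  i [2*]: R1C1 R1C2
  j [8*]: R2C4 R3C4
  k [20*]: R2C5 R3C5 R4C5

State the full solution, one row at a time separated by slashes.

2 1 4 5 3 / 5 3 2 4 1 / 1 5 3 2 4 / 4 2 1 3 5 / 3 4 5 1 2

H is a freebie, so R3C1 = 1.
Column 1 already has 1, so R1C1 = 2.
The two cells of cage i must have product 2, which forces R1C2 = 1.
In row 1, 4 can only go at R1C3, so R1C3 = 4.
Cage d's pair has sum 6; hence R2C3 = 2.
Row 2 now contains 2, which forces R2C4 = 4.
Column 4 now contains 4, leaving R3C4 = 2.
2 is placed in column 3, so R5C3 = 5.
Cage f's pair has product 15, leaving R3C2 = 5.
Column 3 now contains 5, leaving R3C3 = 3.
Row 3 now contains 5; hence R3C5 = 4.
Cage e has product 6, which forces R4C3 = 1.
The 4 cells of cage e must have product 6, so R4C4 = 3.
Row 4 already has 1, which forces R4C5 = 5.
Cage e needs product 6, leaving R5C4 = 1.
Cage e needs product 6, which forces R5C5 = 2.
3 is placed in column 4, so R1C4 = 5.
5 is placed in column 5; hence R1C5 = 3.
Cage a's pair has product 15, so R2C1 = 5.
Column 2 now contains 5, which forces R2C2 = 3.
5 is placed in column 5; hence R2C5 = 1.
Row 4 already has 3, leaving R4C1 = 4.
Cage g needs product 40; hence R4C2 = 2.
The two cells of cage c must have product 12, so R5C1 = 3.
Row 5 now contains 2; hence R5C2 = 4.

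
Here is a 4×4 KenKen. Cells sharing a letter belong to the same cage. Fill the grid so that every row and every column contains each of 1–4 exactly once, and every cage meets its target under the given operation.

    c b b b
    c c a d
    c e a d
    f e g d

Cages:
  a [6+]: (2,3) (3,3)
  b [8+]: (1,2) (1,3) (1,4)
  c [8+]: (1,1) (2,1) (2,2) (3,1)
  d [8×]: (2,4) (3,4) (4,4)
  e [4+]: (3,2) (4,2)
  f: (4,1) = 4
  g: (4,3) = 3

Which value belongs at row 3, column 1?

F is a freebie, leaving (4,1) = 4.
G is a freebie, so (4,3) = 3.
Cage c has sum 8, leaving (2,2) = 2.
Row 2 now contains 2, leaving (2,3) = 4.
4 is placed in row 2; hence (2,4) = 1.
Cage e needs two cells with sum 4, so (3,2) = 3.
Column 3 now contains 4, so (3,3) = 2.
Row 3 already has 2; hence (3,4) = 4.
Row 4 now contains 3, leaving (4,2) = 1.
Column 4 already has 1; hence (4,4) = 2.
Cage c needs sum 8, which forces (1,1) = 2.
1 is placed in column 2, leaving (1,2) = 4.
Column 3 now contains 4; hence (1,3) = 1.
Column 4 now contains 4; hence (1,4) = 3.
1 is placed in row 2, so (2,1) = 3.
Row 3 already has 2, which forces (3,1) = 1.
Completed grid: 2 4 1 3 / 3 2 4 1 / 1 3 2 4 / 4 1 3 2.

1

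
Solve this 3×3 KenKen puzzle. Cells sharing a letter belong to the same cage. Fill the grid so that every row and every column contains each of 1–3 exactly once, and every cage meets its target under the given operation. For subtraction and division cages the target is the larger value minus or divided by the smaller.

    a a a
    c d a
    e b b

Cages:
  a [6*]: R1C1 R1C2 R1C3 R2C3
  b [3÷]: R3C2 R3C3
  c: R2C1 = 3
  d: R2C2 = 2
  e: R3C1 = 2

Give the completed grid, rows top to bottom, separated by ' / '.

1 3 2 / 3 2 1 / 2 1 3

Cage c is a single given cell; hence R2C1 = 3.
Cage d is a single given cell, leaving R2C2 = 2.
The 4 cells of cage a must have product 6, so R2C3 = 1.
Cage e is a single given cell, so R3C1 = 2.
1 is placed in column 3; hence R3C3 = 3.
Column 1 now contains 2, so R1C1 = 1.
Cage a has product 6, so R1C2 = 3.
Column 3 already has 3, which forces R1C3 = 2.
Row 3 already has 3, so R3C2 = 1.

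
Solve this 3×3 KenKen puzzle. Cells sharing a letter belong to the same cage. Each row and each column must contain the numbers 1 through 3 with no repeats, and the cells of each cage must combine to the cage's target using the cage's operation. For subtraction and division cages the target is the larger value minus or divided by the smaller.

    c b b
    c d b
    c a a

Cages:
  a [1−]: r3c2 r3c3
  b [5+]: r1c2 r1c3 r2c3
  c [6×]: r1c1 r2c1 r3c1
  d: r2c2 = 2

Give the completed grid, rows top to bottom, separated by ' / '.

2 1 3 / 3 2 1 / 1 3 2

Cage d is given, leaving r2c2 = 2.
Row 2 already has 2, leaving r2c3 = 1.
Column 2 now contains 2, which forces r1c2 = 1.
1 is placed in column 3, leaving r1c3 = 3.
Row 2 already has 1; hence r2c1 = 3.
Column 2 already has 1, so r3c2 = 3.
Cage a's pair has difference 1, so r3c3 = 2.
Row 1 now contains 1, so r1c1 = 2.
Row 3 already has 2, which forces r3c1 = 1.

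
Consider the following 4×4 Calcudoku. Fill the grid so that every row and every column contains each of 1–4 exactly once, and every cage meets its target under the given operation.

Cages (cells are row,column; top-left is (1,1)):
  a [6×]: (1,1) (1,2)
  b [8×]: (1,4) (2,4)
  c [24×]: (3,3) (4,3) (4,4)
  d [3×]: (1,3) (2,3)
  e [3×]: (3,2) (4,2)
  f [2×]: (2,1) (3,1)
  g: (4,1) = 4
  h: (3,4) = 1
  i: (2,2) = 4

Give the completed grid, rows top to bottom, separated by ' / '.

3 2 1 4 / 1 4 3 2 / 2 3 4 1 / 4 1 2 3

Cage i is a single given cell; hence (2,2) = 4.
Row 2 now contains 4, which forces (2,4) = 2.
Cage h is given, so (3,4) = 1.
G is a freebie; hence (4,1) = 4.
Row 4 already has 4, leaving (4,4) = 3.
2 is placed in column 4, leaving (1,4) = 4.
Row 2 now contains 2, so (2,1) = 1.
1 is placed in row 2, which forces (2,3) = 3.
Row 3 already has 1, which forces (3,1) = 2.
Row 3 already has 1; hence (3,2) = 3.
The 3 cells of cage c must have product 24; hence (3,3) = 4.
Row 4 already has 3, leaving (4,2) = 1.
Row 4 already has 3; hence (4,3) = 2.
Column 1 already has 2, which forces (1,1) = 3.
3 is placed in column 2, so (1,2) = 2.
Column 3 already has 3, which forces (1,3) = 1.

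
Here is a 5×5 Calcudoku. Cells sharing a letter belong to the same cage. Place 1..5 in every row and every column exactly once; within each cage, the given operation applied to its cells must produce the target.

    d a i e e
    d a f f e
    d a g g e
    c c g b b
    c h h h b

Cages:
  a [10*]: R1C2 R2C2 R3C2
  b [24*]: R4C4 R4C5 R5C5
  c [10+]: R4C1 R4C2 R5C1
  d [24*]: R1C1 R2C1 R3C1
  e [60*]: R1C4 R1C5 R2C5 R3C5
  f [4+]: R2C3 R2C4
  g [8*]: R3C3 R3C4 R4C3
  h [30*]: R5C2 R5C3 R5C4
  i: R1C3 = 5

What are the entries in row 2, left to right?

4 2 3 1 5

Cage i is a single given cell, so R1C3 = 5.
The only place for 1 in row 5 is R5C1.
The only place for 1 in row 4 is R4C3.
1 is placed in column 3, which forces R2C3 = 3.
Cage f needs two cells with sum 4, so R2C4 = 1.
3 is placed in column 3, so R5C3 = 2.
Column 3 now contains 2, which forces R3C3 = 4.
Cage g has product 8; hence R3C4 = 2.
Row 3 already has 2, which forces R3C1 = 3.
Cage b has product 24, leaving R4C5 = 2.
Row 4 needs a 3, and only R4C4 is open for it.
3 is placed in column 4, so R1C4 = 4.
Cage e has product 60; hence R1C5 = 3.
Cage e has product 60; hence R2C5 = 5.
The 4 cells of cage e must have product 60, leaving R3C5 = 1.
The 3 cells of cage h must have product 30, so R5C2 = 3.
3 is placed in column 4; hence R5C4 = 5.
Cage b needs product 24; hence R5C5 = 4.
4 is placed in row 1; hence R1C1 = 2.
Cage a needs product 10, leaving R1C2 = 1.
Cage d has product 24, so R2C1 = 4.
5 is placed in row 2, which forces R2C2 = 2.
Row 3 already has 1, leaving R3C2 = 5.
4 is placed in column 1, leaving R4C1 = 5.
Column 2 already has 5, which forces R4C2 = 4.
Completed grid: 2 1 5 4 3 / 4 2 3 1 5 / 3 5 4 2 1 / 5 4 1 3 2 / 1 3 2 5 4.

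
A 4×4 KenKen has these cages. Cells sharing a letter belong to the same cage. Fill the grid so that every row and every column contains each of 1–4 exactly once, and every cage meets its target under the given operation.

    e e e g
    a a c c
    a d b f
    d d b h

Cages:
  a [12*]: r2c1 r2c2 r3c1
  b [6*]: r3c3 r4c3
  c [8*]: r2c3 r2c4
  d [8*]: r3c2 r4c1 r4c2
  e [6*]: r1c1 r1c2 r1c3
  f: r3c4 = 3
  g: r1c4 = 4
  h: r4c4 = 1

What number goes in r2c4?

Cage g is given, which forces r1c4 = 4.
Column 4 already has 4, leaving r2c4 = 2.
Cage f is a single given cell, which forces r3c4 = 3.
Cage h is given, so r4c4 = 1.
2 is placed in row 2, which forces r2c3 = 4.
Cage d needs product 8; hence r3c2 = 1.
3 is placed in row 3, leaving r3c3 = 2.
Cage b needs two cells with product 6, which forces r4c3 = 3.
Column 3 now contains 3, so r1c3 = 1.
The 3 cells of cage a must have product 12, so r2c1 = 1.
Column 2 already has 1; hence r2c2 = 3.
Row 3 already has 1, leaving r3c1 = 4.
4 is placed in column 1, leaving r4c1 = 2.
Row 4 already has 2, so r4c2 = 4.
Column 1 now contains 2; hence r1c1 = 3.
Column 2 already has 3, which forces r1c2 = 2.
The full grid is 3 2 1 4 / 1 3 4 2 / 4 1 2 3 / 2 4 3 1.

2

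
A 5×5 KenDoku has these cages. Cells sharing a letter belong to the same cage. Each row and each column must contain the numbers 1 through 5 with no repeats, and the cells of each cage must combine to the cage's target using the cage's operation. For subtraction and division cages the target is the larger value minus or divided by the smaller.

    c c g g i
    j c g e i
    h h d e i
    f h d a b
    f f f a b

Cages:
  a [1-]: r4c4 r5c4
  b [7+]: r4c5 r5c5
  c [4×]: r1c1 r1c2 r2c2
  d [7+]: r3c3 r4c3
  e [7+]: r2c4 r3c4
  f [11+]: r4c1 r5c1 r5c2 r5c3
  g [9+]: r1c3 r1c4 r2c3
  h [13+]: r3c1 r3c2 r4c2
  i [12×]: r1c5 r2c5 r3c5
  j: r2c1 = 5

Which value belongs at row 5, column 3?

4

Cage j is a single given cell, leaving r2c1 = 5.
Column 1 now contains 5, which forces r3c1 = 4.
Cage h has sum 13, so r3c2 = 5.
5 is placed in row 3, which forces r3c4 = 3.
Row 3 already has 3, leaving r3c5 = 1.
Cage h has sum 13; hence r4c2 = 4.
The 3 cells of cage c must have product 4, which forces r1c1 = 2.
Column 2 already has 4, so r1c2 = 1.
The 3 cells of cage c must have product 4; hence r2c2 = 2.
Cage e's pair has sum 7, which forces r2c4 = 4.
Row 2 now contains 4, which forces r2c5 = 3.
Row 3 already has 3, so r3c3 = 2.
The two cells of cage d must have sum 7, which forces r4c3 = 5.
Row 4 already has 5, so r4c5 = 2.
Column 2 already has 2, so r5c2 = 3.
Column 3 now contains 5, leaving r5c3 = 4.
Row 5 now contains 4, which forces r5c5 = 5.
Column 3 now contains 4, leaving r1c3 = 3.
4 is placed in column 4, so r1c4 = 5.
3 is placed in column 5, so r1c5 = 4.
3 is placed in row 2, leaving r2c3 = 1.
Cage f needs sum 11, so r4c1 = 3.
2 is placed in row 4, so r4c4 = 1.
3 is placed in row 5; hence r5c1 = 1.
The two cells of cage a must have difference 1, leaving r5c4 = 2.
Filled in: 2 1 3 5 4 / 5 2 1 4 3 / 4 5 2 3 1 / 3 4 5 1 2 / 1 3 4 2 5.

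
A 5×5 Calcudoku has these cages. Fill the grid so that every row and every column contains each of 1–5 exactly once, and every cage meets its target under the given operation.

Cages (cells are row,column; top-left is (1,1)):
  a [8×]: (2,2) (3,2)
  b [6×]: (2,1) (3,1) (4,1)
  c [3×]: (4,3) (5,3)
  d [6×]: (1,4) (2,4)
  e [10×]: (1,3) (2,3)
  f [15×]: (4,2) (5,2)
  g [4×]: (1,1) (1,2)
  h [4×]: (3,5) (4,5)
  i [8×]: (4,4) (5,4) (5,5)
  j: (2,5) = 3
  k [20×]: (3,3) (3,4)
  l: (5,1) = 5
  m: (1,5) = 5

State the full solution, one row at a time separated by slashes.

4 1 2 3 5 / 1 4 5 2 3 / 3 2 4 5 1 / 2 5 3 1 4 / 5 3 1 4 2

Cage m is given; hence (1,5) = 5.
J is a freebie, so (2,5) = 3.
Cage l is a single given cell, which forces (5,1) = 5.
Row 5 now contains 5, leaving (5,2) = 3.
3 is placed in row 5, so (5,3) = 1.
Row 1 already has 5, which forces (1,3) = 2.
Cage d's pair has product 6, which forces (1,4) = 3.
Cage e needs two cells with product 10, leaving (2,3) = 5.
Row 2 already has 3, which forces (2,4) = 2.
Column 3 already has 5, leaving (3,3) = 4.
Row 3 already has 4, so (3,4) = 5.
Row 3 already has 4, leaving (3,5) = 1.
3 is placed in column 2; hence (4,2) = 5.
Column 3 now contains 1, which forces (4,3) = 3.
Cage i needs product 8; hence (4,4) = 1.
1 is placed in column 5, so (4,5) = 4.
Column 4 already has 2, leaving (5,4) = 4.
4 is placed in column 5, leaving (5,5) = 2.
Row 2 already has 2; hence (2,1) = 1.
Row 2 already has 2, which forces (2,2) = 4.
Cage b has product 6, which forces (3,1) = 3.
Row 3 already has 4, leaving (3,2) = 2.
Row 4 now contains 1, leaving (4,1) = 2.
Column 1 already has 1, which forces (1,1) = 4.
4 is placed in column 2; hence (1,2) = 1.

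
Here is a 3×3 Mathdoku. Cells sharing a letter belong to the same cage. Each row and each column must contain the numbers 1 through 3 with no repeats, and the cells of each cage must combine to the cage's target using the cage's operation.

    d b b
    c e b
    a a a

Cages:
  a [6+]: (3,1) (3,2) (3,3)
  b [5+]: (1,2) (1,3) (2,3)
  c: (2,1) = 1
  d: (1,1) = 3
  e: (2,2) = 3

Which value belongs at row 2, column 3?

D is a freebie, which forces (1,1) = 3.
Row 1 already has 3, so (1,3) = 1.
Cage c is given, so (2,1) = 1.
Cage e is a single given cell, so (2,2) = 3.
Column 3 now contains 1, so (2,3) = 2.
Column 1 now contains 1, leaving (3,1) = 2.
Row 3 now contains 2; hence (3,2) = 1.
Column 3 already has 2, which forces (3,3) = 3.
1 is placed in row 1, leaving (1,2) = 2.
Filled in: 3 2 1 / 1 3 2 / 2 1 3.

2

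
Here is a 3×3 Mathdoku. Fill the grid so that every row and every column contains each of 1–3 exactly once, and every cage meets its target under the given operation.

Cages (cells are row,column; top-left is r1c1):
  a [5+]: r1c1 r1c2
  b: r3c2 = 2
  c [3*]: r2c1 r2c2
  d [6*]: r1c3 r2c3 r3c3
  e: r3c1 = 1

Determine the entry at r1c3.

E is a freebie, which forces r3c1 = 1.
Cage b is given; hence r3c2 = 2.
Row 3 now contains 2, so r3c3 = 3.
Cage a needs two cells with sum 5, which forces r1c1 = 2.
2 is placed in column 2; hence r1c2 = 3.
Row 1 already has 2, leaving r1c3 = 1.
Column 1 already has 1, leaving r2c1 = 3.
Cage c's pair has product 3; hence r2c2 = 1.
1 is placed in column 3, so r2c3 = 2.
Filled in: 2 3 1 / 3 1 2 / 1 2 3.

1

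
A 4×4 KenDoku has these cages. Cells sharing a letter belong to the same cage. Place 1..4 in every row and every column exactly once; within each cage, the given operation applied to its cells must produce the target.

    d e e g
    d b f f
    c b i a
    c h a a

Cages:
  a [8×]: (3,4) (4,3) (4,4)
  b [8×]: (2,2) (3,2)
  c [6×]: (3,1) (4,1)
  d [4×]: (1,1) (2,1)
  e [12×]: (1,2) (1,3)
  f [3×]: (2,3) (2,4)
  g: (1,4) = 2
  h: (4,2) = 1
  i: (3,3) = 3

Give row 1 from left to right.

1 3 4 2

Cage g is given; hence (1,4) = 2.
Cage i is given, leaving (3,3) = 3.
H is a freebie, leaving (4,2) = 1.
Row 4 now contains 1, so (4,4) = 4.
Cage e's pair has product 12, leaving (1,2) = 3.
3 is placed in column 3; hence (1,3) = 4.
3 is placed in column 3; hence (2,3) = 1.
Cage f needs two cells with product 3, leaving (2,4) = 3.
3 is placed in row 3, which forces (3,1) = 2.
Row 3 already has 2, leaving (3,2) = 4.
Column 4 already has 4, so (3,4) = 1.
Cage c needs two cells with product 6; hence (4,1) = 3.
4 is placed in row 4; hence (4,3) = 2.
Row 1 already has 4, leaving (1,1) = 1.
Row 2 already has 1, which forces (2,1) = 4.
4 is placed in column 2; hence (2,2) = 2.
Completed grid: 1 3 4 2 / 4 2 1 3 / 2 4 3 1 / 3 1 2 4.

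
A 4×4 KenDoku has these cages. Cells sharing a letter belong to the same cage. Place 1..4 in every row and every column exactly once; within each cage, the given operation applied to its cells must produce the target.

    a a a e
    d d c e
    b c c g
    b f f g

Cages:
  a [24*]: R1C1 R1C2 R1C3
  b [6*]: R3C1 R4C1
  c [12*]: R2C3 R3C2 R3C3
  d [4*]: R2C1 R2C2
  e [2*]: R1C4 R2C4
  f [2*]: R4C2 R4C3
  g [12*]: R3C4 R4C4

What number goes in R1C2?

The only place for 1 in row 1 is R1C4.
Column 4 already has 1, leaving R2C4 = 2.
Row 2 needs a 3, and only R2C3 is open for it.
Row 3 needs a 2, and only R3C1 is open for it.
Column 1 already has 2, which forces R4C1 = 3.
Row 4 already has 3, leaving R4C4 = 4.
Column 1 already has 3, which forces R1C1 = 4.
Cage a has product 24, which forces R1C2 = 3.
The 3 cells of cage a must have product 24, which forces R1C3 = 2.
4 is placed in column 1, leaving R2C1 = 1.
Row 2 already has 1, leaving R2C2 = 4.
Column 2 already has 4, which forces R3C2 = 1.
1 is placed in row 3, leaving R3C3 = 4.
Column 4 now contains 4; hence R3C4 = 3.
Column 2 already has 1; hence R4C2 = 2.
Column 3 now contains 2, which forces R4C3 = 1.
Filled in: 4 3 2 1 / 1 4 3 2 / 2 1 4 3 / 3 2 1 4.

3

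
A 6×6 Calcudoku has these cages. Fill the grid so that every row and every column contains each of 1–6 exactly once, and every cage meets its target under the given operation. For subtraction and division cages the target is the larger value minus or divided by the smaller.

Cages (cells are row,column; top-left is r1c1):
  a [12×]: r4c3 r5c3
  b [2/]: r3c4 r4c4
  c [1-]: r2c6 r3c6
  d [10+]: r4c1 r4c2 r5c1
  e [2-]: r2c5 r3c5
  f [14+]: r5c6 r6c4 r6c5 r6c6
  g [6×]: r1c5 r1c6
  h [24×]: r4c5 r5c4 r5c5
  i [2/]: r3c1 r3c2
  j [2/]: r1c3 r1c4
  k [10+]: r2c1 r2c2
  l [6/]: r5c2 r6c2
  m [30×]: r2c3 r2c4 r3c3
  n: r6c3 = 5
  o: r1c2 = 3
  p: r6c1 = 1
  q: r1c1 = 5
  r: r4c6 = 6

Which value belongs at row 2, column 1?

6

Cage q is a single given cell, leaving r1c1 = 5.
Cage o is a single given cell, leaving r1c2 = 3.
Cage r is given; hence r4c6 = 6.
Cage p is a single given cell; hence r6c1 = 1.
Row 6 already has 1, which forces r6c2 = 6.
N is a freebie, leaving r6c3 = 5.
Cage g needs two cells with product 6, so r1c5 = 6.
Cage g's pair has product 6, leaving r1c6 = 1.
The two cells of cage k must have sum 10, which forces r2c1 = 6.
Column 2 already has 6, leaving r2c2 = 4.
The 3 cells of cage m must have product 30, leaving r2c4 = 5.
Column 2 already has 6, leaving r5c2 = 1.
Cage f needs sum 14, leaving r5c6 = 5.
Cage i needs two cells with quotient 2; hence r3c1 = 4.
Column 2 now contains 1, leaving r3c2 = 2.
Row 3 already has 2, so r3c6 = 3.
Column 2 now contains 1, so r4c2 = 5.
Cage m has product 30, which forces r2c3 = 1.
Cage e's pair has difference 2, so r2c5 = 3.
3 is placed in column 6, which forces r2c6 = 2.
Row 3 already has 3, which forces r3c3 = 6.
6 is placed in row 3, which forces r3c4 = 1.
Row 3 already has 1, leaving r3c5 = 5.
Column 6 already has 2, leaving r6c6 = 4.
The two cells of cage b must have quotient 2; hence r4c4 = 2.
The 4 cells of cage f must have sum 14; hence r6c4 = 3.
Row 6 already has 4, leaving r6c5 = 2.
Cage j's pair has quotient 2, which forces r1c3 = 2.
2 is placed in column 4, leaving r1c4 = 4.
Row 4 already has 2; hence r4c1 = 3.
3 is placed in row 4, leaving r4c3 = 4.
Cage h has product 24, leaving r4c5 = 1.
Cage d has sum 10, which forces r5c1 = 2.
Column 3 already has 4, so r5c3 = 3.
3 is placed in column 4, so r5c4 = 6.
Column 5 now contains 2; hence r5c5 = 4.
The full grid is 5 3 2 4 6 1 / 6 4 1 5 3 2 / 4 2 6 1 5 3 / 3 5 4 2 1 6 / 2 1 3 6 4 5 / 1 6 5 3 2 4.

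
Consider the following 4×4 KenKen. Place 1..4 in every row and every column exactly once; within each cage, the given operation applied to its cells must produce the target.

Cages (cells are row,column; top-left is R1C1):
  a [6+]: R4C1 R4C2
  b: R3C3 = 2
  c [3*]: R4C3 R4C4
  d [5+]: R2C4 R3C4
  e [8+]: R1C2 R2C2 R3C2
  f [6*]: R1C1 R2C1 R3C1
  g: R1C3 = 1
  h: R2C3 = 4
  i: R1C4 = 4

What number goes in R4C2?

Cage g is a single given cell, leaving R1C3 = 1.
I is a freebie, which forces R1C4 = 4.
H is a freebie, so R2C3 = 4.
Cage b is a single given cell, leaving R3C3 = 2.
1 is placed in column 3, which forces R4C3 = 3.
3 is placed in row 4; hence R4C4 = 1.
Row 1 already has 4; hence R1C2 = 3.
The 3 cells of cage e must have sum 8; hence R2C2 = 1.
The two cells of cage d must have sum 5, so R2C4 = 2.
Cage e needs sum 8, which forces R3C2 = 4.
Column 4 already has 1, so R3C4 = 3.
Column 2 now contains 4; hence R4C2 = 2.
Row 1 already has 3, leaving R1C1 = 2.
Row 2 now contains 2, which forces R2C1 = 3.
Row 3 already has 3, which forces R3C1 = 1.
Row 4 already has 2, which forces R4C1 = 4.
Filled in: 2 3 1 4 / 3 1 4 2 / 1 4 2 3 / 4 2 3 1.

2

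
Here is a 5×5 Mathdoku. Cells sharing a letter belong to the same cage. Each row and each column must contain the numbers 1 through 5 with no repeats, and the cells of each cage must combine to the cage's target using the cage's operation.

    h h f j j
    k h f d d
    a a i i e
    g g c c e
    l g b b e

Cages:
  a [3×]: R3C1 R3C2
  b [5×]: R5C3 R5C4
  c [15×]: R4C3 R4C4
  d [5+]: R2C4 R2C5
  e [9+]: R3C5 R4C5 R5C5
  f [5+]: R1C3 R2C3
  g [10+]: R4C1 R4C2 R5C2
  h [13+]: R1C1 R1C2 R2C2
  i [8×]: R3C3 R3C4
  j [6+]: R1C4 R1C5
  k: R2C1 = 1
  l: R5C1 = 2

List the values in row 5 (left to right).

2 4 5 1 3

Cage k is given, so R2C1 = 1.
Column 1 already has 1, so R3C1 = 3.
Row 3 already has 3; hence R3C2 = 1.
L is a freebie, which forces R5C1 = 2.
The 3 cells of cage g must have sum 10; hence R4C2 = 2.
Row 2 needs a 5, and only R2C2 is open for it.
The 3 cells of cage h must have sum 13; hence R1C1 = 5.
Column 2 already has 5; hence R1C2 = 3.
5 is placed in column 1, which forces R4C1 = 4.
3 is placed in column 2, leaving R5C2 = 4.
The 3 cells of cage e must have sum 9, leaving R3C5 = 5.
The only place for 1 in row 1 is R1C3.
The two cells of cage f must have sum 5, so R2C3 = 4.
Column 3 now contains 4, so R3C3 = 2.
2 is placed in row 3, so R3C4 = 4.
Column 3 now contains 1, leaving R5C3 = 5.
The two cells of cage b must have product 5, so R5C4 = 1.
Row 5 now contains 1, leaving R5C5 = 3.
Column 4 now contains 4; hence R1C4 = 2.
Cage j's pair has sum 6, which forces R1C5 = 4.
Cage d needs two cells with sum 5; hence R2C4 = 3.
Column 5 now contains 3, so R2C5 = 2.
Column 3 already has 5, so R4C3 = 3.
The two cells of cage c must have product 15, leaving R4C4 = 5.
Column 5 now contains 3, which forces R4C5 = 1.
Filled in: 5 3 1 2 4 / 1 5 4 3 2 / 3 1 2 4 5 / 4 2 3 5 1 / 2 4 5 1 3.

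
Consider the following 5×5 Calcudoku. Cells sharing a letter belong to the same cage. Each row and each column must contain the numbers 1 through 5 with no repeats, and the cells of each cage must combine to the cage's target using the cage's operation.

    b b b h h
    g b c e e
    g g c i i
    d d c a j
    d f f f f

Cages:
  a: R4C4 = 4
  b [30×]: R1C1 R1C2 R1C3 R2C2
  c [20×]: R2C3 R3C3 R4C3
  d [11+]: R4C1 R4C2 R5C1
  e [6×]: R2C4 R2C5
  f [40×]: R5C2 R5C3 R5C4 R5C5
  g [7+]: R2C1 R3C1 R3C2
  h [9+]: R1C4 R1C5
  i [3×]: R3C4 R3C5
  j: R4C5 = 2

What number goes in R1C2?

1

A is a freebie; hence R4C4 = 4.
Cage j is given, which forces R4C5 = 2.
Column 4 now contains 4, which forces R1C4 = 5.
Cage h's pair has sum 9, which forces R1C5 = 4.
Cage e's pair has product 6; hence R2C4 = 2.
Column 5 already has 2, which forces R2C5 = 3.
Column 5 now contains 3, which forces R3C5 = 1.
Column 4 already has 2, which forces R5C4 = 1.
1 is placed in column 5, leaving R5C5 = 5.
The 3 cells of cage g must have sum 7; hence R2C1 = 1.
The 4 cells of cage b must have product 30, leaving R2C2 = 5.
Row 2 already has 5, so R2C3 = 4.
Column 3 now contains 4; hence R3C3 = 5.
1 is placed in row 3; hence R3C4 = 3.
The 3 cells of cage d must have sum 11, which forces R4C1 = 5.
The 3 cells of cage d must have sum 11, so R4C2 = 3.
5 is placed in column 3, which forces R4C3 = 1.
Row 5 now contains 5; hence R5C1 = 3.
Column 3 now contains 4, leaving R5C3 = 2.
Column 1 now contains 3, leaving R1C1 = 2.
Cage b has product 30, leaving R1C2 = 1.
2 is placed in column 3; hence R1C3 = 3.
Column 1 now contains 2, so R3C1 = 4.
4 is placed in row 3, leaving R3C2 = 2.
2 is placed in row 5, which forces R5C2 = 4.
Completed grid: 2 1 3 5 4 / 1 5 4 2 3 / 4 2 5 3 1 / 5 3 1 4 2 / 3 4 2 1 5.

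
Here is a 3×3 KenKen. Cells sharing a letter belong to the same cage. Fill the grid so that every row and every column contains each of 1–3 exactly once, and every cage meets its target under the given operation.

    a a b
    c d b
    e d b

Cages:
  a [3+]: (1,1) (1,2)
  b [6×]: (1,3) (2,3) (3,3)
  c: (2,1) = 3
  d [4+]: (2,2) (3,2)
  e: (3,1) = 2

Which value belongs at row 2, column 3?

C is a freebie, which forces (2,1) = 3.
3 is placed in row 2, leaving (2,2) = 1.
Row 2 already has 1, which forces (2,3) = 2.
Cage e is a single given cell, which forces (3,1) = 2.
Column 2 already has 1, which forces (3,2) = 3.
Row 3 already has 3, which forces (3,3) = 1.
2 is placed in column 1; hence (1,1) = 1.
Column 2 already has 1, leaving (1,2) = 2.
1 is placed in column 3, leaving (1,3) = 3.
The full grid is 1 2 3 / 3 1 2 / 2 3 1.

2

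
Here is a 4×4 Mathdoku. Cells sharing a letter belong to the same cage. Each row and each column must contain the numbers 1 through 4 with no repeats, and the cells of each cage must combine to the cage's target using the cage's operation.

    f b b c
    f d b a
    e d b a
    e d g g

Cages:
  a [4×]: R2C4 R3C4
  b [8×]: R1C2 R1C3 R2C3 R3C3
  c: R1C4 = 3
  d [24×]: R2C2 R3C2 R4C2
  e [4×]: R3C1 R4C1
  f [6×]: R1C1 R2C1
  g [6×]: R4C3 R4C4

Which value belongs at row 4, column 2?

4

Cage b has product 8, leaving R1C2 = 1.
Cage c is a single given cell, which forces R1C4 = 3.
Column 4 now contains 3; hence R4C4 = 2.
Row 1 now contains 3, which forces R1C1 = 2.
Row 1 now contains 2; hence R1C3 = 4.
Cage f's pair has product 6; hence R2C1 = 3.
Row 4 already has 2, so R4C3 = 3.
Cage d needs product 24, leaving R2C2 = 2.
Row 2 now contains 2, so R2C3 = 1.
Row 2 now contains 1, which forces R2C4 = 4.
Cage d has product 24; hence R3C2 = 3.
Column 3 now contains 1, which forces R3C3 = 2.
Column 4 already has 4, so R3C4 = 1.
Row 4 already has 3; hence R4C2 = 4.
1 is placed in row 3; hence R3C1 = 4.
Row 4 now contains 4, which forces R4C1 = 1.
Completed grid: 2 1 4 3 / 3 2 1 4 / 4 3 2 1 / 1 4 3 2.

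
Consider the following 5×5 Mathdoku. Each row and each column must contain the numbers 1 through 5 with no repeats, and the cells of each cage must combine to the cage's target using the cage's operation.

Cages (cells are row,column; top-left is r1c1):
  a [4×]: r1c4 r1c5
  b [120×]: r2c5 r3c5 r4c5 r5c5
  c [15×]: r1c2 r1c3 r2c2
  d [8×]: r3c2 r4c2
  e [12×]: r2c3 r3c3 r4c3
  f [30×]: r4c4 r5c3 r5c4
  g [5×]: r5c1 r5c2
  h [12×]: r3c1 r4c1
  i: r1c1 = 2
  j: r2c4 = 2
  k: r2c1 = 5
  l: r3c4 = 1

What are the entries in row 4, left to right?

Cage i is a single given cell, which forces r1c1 = 2.
Cage k is given, which forces r2c1 = 5.
J is a freebie; hence r2c4 = 2.
L is a freebie, so r3c4 = 1.
Column 1 now contains 5, so r5c1 = 1.
Row 5 now contains 1, which forces r5c2 = 5.
5 is placed in row 5, so r5c4 = 3.
The 3 cells of cage c must have product 15, leaving r1c3 = 5.
1 is placed in column 4, leaving r1c4 = 4.
The two cells of cage a must have product 4, so r1c5 = 1.
3 is placed in column 4, so r4c4 = 5.
Row 5 now contains 3, so r5c3 = 2.
Row 5 now contains 2, leaving r5c5 = 4.
Row 1 now contains 1; hence r1c2 = 3.
Cage c needs product 15, leaving r2c2 = 1.
Column 5 already has 4, which forces r2c5 = 3.
Cage b needs product 120, leaving r3c5 = 5.
Cage b has product 120; hence r4c5 = 2.
3 is placed in row 2, leaving r2c3 = 4.
Cage d's pair has product 8, so r3c2 = 2.
The 3 cells of cage e must have product 12, which forces r3c3 = 3.
Row 4 already has 2, which forces r4c2 = 4.
Cage e has product 12, so r4c3 = 1.
Row 3 already has 3, which forces r3c1 = 4.
4 is placed in row 4; hence r4c1 = 3.
Filled in: 2 3 5 4 1 / 5 1 4 2 3 / 4 2 3 1 5 / 3 4 1 5 2 / 1 5 2 3 4.

3 4 1 5 2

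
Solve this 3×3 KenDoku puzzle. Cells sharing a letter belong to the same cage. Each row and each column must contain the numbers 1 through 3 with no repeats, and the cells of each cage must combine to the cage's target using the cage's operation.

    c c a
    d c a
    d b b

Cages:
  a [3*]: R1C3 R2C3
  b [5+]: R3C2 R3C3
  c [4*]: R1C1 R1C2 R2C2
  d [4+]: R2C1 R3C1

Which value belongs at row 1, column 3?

3

The 3 cells of cage c must have product 4, leaving R1C1 = 2.
The 3 cells of cage c must have product 4; hence R1C2 = 1.
1 is placed in row 1, so R1C3 = 3.
The 3 cells of cage c must have product 4, which forces R2C2 = 2.
Column 3 already has 3, leaving R2C3 = 1.
2 is placed in column 2, so R3C2 = 3.
Column 3 already has 3, which forces R3C3 = 2.
Row 2 now contains 1, so R2C1 = 3.
Row 3 now contains 3, so R3C1 = 1.
Completed grid: 2 1 3 / 3 2 1 / 1 3 2.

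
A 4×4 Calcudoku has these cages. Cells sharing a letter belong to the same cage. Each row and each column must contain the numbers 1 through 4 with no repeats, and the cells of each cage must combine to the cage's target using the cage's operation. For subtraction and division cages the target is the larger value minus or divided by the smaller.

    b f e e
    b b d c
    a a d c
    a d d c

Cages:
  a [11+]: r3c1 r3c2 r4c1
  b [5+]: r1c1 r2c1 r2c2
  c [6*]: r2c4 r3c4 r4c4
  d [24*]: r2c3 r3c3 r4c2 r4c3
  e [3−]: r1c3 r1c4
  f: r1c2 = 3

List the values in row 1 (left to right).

2 3 1 4

F is a freebie; hence r1c2 = 3.
Cage a has sum 11, which forces r3c1 = 3.
Cage a has sum 11, which forces r3c2 = 4.
Cage a has sum 11, which forces r4c1 = 4.
Cage b needs sum 5, so r1c1 = 2.
Column 1 now contains 3, which forces r2c1 = 1.
Cage b needs sum 5, so r2c2 = 2.
Cage d has product 24; hence r2c3 = 4.
2 is placed in row 2, so r2c4 = 3.
Column 2 now contains 2, which forces r4c2 = 1.
The 4 cells of cage d must have product 24, which forces r4c3 = 3.
Row 4 now contains 1, leaving r4c4 = 2.
Column 3 already has 4, which forces r1c3 = 1.
Cage e's pair has difference 3; hence r1c4 = 4.
Cage d has product 24; hence r3c3 = 2.
2 is placed in column 4; hence r3c4 = 1.
The full grid is 2 3 1 4 / 1 2 4 3 / 3 4 2 1 / 4 1 3 2.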